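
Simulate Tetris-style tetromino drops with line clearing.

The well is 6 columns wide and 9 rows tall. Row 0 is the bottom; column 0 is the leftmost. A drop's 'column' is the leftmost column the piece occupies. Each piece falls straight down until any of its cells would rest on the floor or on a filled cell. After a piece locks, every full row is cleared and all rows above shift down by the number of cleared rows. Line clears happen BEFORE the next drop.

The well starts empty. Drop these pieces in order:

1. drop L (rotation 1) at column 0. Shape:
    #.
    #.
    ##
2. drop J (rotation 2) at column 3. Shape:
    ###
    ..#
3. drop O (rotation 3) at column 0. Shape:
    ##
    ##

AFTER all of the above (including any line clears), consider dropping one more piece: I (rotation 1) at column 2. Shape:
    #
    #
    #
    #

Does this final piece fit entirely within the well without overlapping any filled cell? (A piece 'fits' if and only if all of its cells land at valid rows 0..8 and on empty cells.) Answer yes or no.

Drop 1: L rot1 at col 0 lands with bottom-row=0; cleared 0 line(s) (total 0); column heights now [3 1 0 0 0 0], max=3
Drop 2: J rot2 at col 3 lands with bottom-row=0; cleared 0 line(s) (total 0); column heights now [3 1 0 2 2 2], max=3
Drop 3: O rot3 at col 0 lands with bottom-row=3; cleared 0 line(s) (total 0); column heights now [5 5 0 2 2 2], max=5
Test piece I rot1 at col 2 (width 1): heights before test = [5 5 0 2 2 2]; fits = True

Answer: yes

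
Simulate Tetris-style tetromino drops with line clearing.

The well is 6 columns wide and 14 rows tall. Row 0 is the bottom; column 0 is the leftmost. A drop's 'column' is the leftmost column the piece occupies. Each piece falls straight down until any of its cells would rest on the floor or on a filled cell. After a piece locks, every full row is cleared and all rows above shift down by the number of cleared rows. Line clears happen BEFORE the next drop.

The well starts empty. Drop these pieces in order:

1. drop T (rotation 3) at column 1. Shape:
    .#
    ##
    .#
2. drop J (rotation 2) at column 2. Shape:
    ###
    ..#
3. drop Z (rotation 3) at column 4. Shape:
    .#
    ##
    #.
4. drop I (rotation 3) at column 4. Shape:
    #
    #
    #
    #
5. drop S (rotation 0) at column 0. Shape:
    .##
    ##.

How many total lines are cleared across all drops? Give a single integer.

Drop 1: T rot3 at col 1 lands with bottom-row=0; cleared 0 line(s) (total 0); column heights now [0 2 3 0 0 0], max=3
Drop 2: J rot2 at col 2 lands with bottom-row=2; cleared 0 line(s) (total 0); column heights now [0 2 4 4 4 0], max=4
Drop 3: Z rot3 at col 4 lands with bottom-row=4; cleared 0 line(s) (total 0); column heights now [0 2 4 4 6 7], max=7
Drop 4: I rot3 at col 4 lands with bottom-row=6; cleared 0 line(s) (total 0); column heights now [0 2 4 4 10 7], max=10
Drop 5: S rot0 at col 0 lands with bottom-row=3; cleared 0 line(s) (total 0); column heights now [4 5 5 4 10 7], max=10

Answer: 0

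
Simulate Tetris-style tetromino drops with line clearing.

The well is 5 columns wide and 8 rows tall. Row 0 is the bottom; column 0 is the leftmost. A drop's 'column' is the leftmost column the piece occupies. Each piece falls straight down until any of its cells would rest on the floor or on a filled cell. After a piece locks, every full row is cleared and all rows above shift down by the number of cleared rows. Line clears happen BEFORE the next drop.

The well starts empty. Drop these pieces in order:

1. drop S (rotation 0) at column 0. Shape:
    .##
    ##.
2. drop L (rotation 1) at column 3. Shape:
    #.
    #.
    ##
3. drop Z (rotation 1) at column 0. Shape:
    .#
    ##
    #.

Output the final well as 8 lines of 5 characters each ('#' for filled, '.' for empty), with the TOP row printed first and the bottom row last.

Drop 1: S rot0 at col 0 lands with bottom-row=0; cleared 0 line(s) (total 0); column heights now [1 2 2 0 0], max=2
Drop 2: L rot1 at col 3 lands with bottom-row=0; cleared 0 line(s) (total 0); column heights now [1 2 2 3 1], max=3
Drop 3: Z rot1 at col 0 lands with bottom-row=1; cleared 0 line(s) (total 0); column heights now [3 4 2 3 1], max=4

Answer: .....
.....
.....
.....
.#...
##.#.
####.
##.##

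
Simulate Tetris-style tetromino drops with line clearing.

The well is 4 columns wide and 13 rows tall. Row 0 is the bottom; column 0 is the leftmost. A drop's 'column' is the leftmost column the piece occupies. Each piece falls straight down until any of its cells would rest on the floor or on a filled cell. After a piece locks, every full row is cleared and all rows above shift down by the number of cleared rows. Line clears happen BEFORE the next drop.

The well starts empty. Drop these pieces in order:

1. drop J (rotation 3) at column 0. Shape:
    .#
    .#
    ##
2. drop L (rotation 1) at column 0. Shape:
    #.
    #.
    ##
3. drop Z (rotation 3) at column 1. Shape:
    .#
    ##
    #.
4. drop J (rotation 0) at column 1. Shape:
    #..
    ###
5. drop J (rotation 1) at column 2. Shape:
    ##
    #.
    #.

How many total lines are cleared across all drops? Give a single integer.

Answer: 0

Derivation:
Drop 1: J rot3 at col 0 lands with bottom-row=0; cleared 0 line(s) (total 0); column heights now [1 3 0 0], max=3
Drop 2: L rot1 at col 0 lands with bottom-row=3; cleared 0 line(s) (total 0); column heights now [6 4 0 0], max=6
Drop 3: Z rot3 at col 1 lands with bottom-row=4; cleared 0 line(s) (total 0); column heights now [6 6 7 0], max=7
Drop 4: J rot0 at col 1 lands with bottom-row=7; cleared 0 line(s) (total 0); column heights now [6 9 8 8], max=9
Drop 5: J rot1 at col 2 lands with bottom-row=8; cleared 0 line(s) (total 0); column heights now [6 9 11 11], max=11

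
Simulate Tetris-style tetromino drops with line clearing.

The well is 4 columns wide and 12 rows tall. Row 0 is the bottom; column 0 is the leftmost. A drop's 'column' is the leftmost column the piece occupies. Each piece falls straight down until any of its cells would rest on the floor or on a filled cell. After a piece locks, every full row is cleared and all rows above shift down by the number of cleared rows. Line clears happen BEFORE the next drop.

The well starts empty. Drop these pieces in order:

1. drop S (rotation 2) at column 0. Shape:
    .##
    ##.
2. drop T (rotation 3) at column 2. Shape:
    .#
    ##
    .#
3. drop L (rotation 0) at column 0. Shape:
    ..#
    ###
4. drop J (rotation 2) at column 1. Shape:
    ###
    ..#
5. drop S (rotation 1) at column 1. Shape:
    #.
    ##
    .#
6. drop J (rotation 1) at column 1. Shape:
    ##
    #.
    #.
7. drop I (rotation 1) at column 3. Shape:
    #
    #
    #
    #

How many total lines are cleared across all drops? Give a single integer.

Drop 1: S rot2 at col 0 lands with bottom-row=0; cleared 0 line(s) (total 0); column heights now [1 2 2 0], max=2
Drop 2: T rot3 at col 2 lands with bottom-row=1; cleared 0 line(s) (total 0); column heights now [1 2 3 4], max=4
Drop 3: L rot0 at col 0 lands with bottom-row=3; cleared 1 line(s) (total 1); column heights now [1 2 4 3], max=4
Drop 4: J rot2 at col 1 lands with bottom-row=3; cleared 0 line(s) (total 1); column heights now [1 5 5 5], max=5
Drop 5: S rot1 at col 1 lands with bottom-row=5; cleared 0 line(s) (total 1); column heights now [1 8 7 5], max=8
Drop 6: J rot1 at col 1 lands with bottom-row=8; cleared 0 line(s) (total 1); column heights now [1 11 11 5], max=11
Drop 7: I rot1 at col 3 lands with bottom-row=5; cleared 0 line(s) (total 1); column heights now [1 11 11 9], max=11

Answer: 1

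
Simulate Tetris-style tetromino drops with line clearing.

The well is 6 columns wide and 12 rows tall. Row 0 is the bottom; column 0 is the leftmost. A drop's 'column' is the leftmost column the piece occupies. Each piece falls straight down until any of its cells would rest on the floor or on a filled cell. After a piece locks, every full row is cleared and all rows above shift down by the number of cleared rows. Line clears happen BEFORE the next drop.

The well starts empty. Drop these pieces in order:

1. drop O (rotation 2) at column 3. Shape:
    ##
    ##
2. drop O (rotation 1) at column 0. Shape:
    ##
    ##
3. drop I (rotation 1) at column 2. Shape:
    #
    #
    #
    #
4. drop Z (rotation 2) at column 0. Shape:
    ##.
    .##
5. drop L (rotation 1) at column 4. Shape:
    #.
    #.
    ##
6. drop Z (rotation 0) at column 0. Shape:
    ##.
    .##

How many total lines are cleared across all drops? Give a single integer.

Drop 1: O rot2 at col 3 lands with bottom-row=0; cleared 0 line(s) (total 0); column heights now [0 0 0 2 2 0], max=2
Drop 2: O rot1 at col 0 lands with bottom-row=0; cleared 0 line(s) (total 0); column heights now [2 2 0 2 2 0], max=2
Drop 3: I rot1 at col 2 lands with bottom-row=0; cleared 0 line(s) (total 0); column heights now [2 2 4 2 2 0], max=4
Drop 4: Z rot2 at col 0 lands with bottom-row=4; cleared 0 line(s) (total 0); column heights now [6 6 5 2 2 0], max=6
Drop 5: L rot1 at col 4 lands with bottom-row=2; cleared 0 line(s) (total 0); column heights now [6 6 5 2 5 3], max=6
Drop 6: Z rot0 at col 0 lands with bottom-row=6; cleared 0 line(s) (total 0); column heights now [8 8 7 2 5 3], max=8

Answer: 0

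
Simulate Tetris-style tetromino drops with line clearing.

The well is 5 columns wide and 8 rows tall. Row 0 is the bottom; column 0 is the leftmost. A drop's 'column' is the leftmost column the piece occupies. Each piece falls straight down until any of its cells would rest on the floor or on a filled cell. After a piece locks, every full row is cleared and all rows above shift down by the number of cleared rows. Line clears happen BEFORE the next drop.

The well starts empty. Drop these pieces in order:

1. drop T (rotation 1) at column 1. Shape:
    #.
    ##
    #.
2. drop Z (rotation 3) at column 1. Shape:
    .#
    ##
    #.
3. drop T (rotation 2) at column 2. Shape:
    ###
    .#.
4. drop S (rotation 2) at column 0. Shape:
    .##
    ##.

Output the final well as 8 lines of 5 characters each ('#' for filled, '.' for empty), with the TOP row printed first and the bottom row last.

Drop 1: T rot1 at col 1 lands with bottom-row=0; cleared 0 line(s) (total 0); column heights now [0 3 2 0 0], max=3
Drop 2: Z rot3 at col 1 lands with bottom-row=3; cleared 0 line(s) (total 0); column heights now [0 5 6 0 0], max=6
Drop 3: T rot2 at col 2 lands with bottom-row=5; cleared 0 line(s) (total 0); column heights now [0 5 7 7 7], max=7
Drop 4: S rot2 at col 0 lands with bottom-row=6; cleared 1 line(s) (total 1); column heights now [0 7 7 6 0], max=7

Answer: .....
.##..
..##.
.##..
.#...
.#...
.##..
.#...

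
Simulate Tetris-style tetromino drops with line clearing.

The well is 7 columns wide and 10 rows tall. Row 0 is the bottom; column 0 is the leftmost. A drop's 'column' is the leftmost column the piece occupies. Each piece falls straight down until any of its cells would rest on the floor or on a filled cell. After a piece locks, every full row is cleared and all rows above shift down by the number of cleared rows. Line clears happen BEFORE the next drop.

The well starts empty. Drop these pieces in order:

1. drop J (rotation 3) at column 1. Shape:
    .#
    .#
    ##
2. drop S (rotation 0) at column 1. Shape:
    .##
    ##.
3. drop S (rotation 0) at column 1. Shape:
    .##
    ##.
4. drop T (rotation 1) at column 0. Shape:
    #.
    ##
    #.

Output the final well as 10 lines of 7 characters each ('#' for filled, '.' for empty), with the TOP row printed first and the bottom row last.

Answer: .......
.......
#......
####...
###....
..##...
.##....
..#....
..#....
.##....

Derivation:
Drop 1: J rot3 at col 1 lands with bottom-row=0; cleared 0 line(s) (total 0); column heights now [0 1 3 0 0 0 0], max=3
Drop 2: S rot0 at col 1 lands with bottom-row=3; cleared 0 line(s) (total 0); column heights now [0 4 5 5 0 0 0], max=5
Drop 3: S rot0 at col 1 lands with bottom-row=5; cleared 0 line(s) (total 0); column heights now [0 6 7 7 0 0 0], max=7
Drop 4: T rot1 at col 0 lands with bottom-row=5; cleared 0 line(s) (total 0); column heights now [8 7 7 7 0 0 0], max=8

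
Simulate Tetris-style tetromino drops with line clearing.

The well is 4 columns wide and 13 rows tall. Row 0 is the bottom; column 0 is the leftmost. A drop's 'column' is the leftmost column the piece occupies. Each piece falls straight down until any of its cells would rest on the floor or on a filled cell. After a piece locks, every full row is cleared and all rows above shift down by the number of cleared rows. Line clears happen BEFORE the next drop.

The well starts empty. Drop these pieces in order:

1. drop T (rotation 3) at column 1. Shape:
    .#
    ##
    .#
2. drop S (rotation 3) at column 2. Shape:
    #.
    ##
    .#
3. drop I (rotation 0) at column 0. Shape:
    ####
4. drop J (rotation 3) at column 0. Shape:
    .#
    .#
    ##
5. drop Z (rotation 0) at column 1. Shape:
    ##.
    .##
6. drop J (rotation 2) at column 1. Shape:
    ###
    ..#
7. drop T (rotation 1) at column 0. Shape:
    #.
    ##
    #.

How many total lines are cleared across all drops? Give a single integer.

Answer: 3

Derivation:
Drop 1: T rot3 at col 1 lands with bottom-row=0; cleared 0 line(s) (total 0); column heights now [0 2 3 0], max=3
Drop 2: S rot3 at col 2 lands with bottom-row=2; cleared 0 line(s) (total 0); column heights now [0 2 5 4], max=5
Drop 3: I rot0 at col 0 lands with bottom-row=5; cleared 1 line(s) (total 1); column heights now [0 2 5 4], max=5
Drop 4: J rot3 at col 0 lands with bottom-row=2; cleared 1 line(s) (total 2); column heights now [0 4 4 3], max=4
Drop 5: Z rot0 at col 1 lands with bottom-row=4; cleared 0 line(s) (total 2); column heights now [0 6 6 5], max=6
Drop 6: J rot2 at col 1 lands with bottom-row=5; cleared 0 line(s) (total 2); column heights now [0 7 7 7], max=7
Drop 7: T rot1 at col 0 lands with bottom-row=6; cleared 1 line(s) (total 3); column heights now [8 7 6 6], max=8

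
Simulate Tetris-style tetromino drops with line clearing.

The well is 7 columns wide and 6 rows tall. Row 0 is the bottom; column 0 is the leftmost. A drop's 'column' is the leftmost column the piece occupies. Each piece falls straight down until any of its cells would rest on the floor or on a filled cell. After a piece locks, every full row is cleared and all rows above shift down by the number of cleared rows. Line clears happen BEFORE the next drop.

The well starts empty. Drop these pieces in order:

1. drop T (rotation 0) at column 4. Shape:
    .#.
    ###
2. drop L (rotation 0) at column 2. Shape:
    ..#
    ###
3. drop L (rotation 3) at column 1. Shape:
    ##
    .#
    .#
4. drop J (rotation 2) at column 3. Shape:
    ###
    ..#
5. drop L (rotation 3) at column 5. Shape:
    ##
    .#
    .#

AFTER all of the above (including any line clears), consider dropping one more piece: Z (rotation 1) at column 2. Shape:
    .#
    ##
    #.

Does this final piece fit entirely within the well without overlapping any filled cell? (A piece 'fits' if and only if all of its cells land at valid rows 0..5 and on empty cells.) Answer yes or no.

Answer: no

Derivation:
Drop 1: T rot0 at col 4 lands with bottom-row=0; cleared 0 line(s) (total 0); column heights now [0 0 0 0 1 2 1], max=2
Drop 2: L rot0 at col 2 lands with bottom-row=1; cleared 0 line(s) (total 0); column heights now [0 0 2 2 3 2 1], max=3
Drop 3: L rot3 at col 1 lands with bottom-row=2; cleared 0 line(s) (total 0); column heights now [0 5 5 2 3 2 1], max=5
Drop 4: J rot2 at col 3 lands with bottom-row=2; cleared 0 line(s) (total 0); column heights now [0 5 5 4 4 4 1], max=5
Drop 5: L rot3 at col 5 lands with bottom-row=2; cleared 0 line(s) (total 0); column heights now [0 5 5 4 4 5 5], max=5
Test piece Z rot1 at col 2 (width 2): heights before test = [0 5 5 4 4 5 5]; fits = False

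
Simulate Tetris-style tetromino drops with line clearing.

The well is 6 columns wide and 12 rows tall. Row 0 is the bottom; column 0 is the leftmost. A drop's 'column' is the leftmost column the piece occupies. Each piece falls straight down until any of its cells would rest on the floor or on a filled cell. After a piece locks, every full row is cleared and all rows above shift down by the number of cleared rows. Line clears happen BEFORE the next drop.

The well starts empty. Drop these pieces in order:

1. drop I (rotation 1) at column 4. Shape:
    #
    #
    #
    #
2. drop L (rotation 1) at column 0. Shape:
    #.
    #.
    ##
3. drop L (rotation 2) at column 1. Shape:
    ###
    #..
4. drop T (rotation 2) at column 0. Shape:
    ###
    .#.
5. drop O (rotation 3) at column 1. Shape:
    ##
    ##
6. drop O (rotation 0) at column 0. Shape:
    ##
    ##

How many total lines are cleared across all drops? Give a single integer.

Answer: 0

Derivation:
Drop 1: I rot1 at col 4 lands with bottom-row=0; cleared 0 line(s) (total 0); column heights now [0 0 0 0 4 0], max=4
Drop 2: L rot1 at col 0 lands with bottom-row=0; cleared 0 line(s) (total 0); column heights now [3 1 0 0 4 0], max=4
Drop 3: L rot2 at col 1 lands with bottom-row=1; cleared 0 line(s) (total 0); column heights now [3 3 3 3 4 0], max=4
Drop 4: T rot2 at col 0 lands with bottom-row=3; cleared 0 line(s) (total 0); column heights now [5 5 5 3 4 0], max=5
Drop 5: O rot3 at col 1 lands with bottom-row=5; cleared 0 line(s) (total 0); column heights now [5 7 7 3 4 0], max=7
Drop 6: O rot0 at col 0 lands with bottom-row=7; cleared 0 line(s) (total 0); column heights now [9 9 7 3 4 0], max=9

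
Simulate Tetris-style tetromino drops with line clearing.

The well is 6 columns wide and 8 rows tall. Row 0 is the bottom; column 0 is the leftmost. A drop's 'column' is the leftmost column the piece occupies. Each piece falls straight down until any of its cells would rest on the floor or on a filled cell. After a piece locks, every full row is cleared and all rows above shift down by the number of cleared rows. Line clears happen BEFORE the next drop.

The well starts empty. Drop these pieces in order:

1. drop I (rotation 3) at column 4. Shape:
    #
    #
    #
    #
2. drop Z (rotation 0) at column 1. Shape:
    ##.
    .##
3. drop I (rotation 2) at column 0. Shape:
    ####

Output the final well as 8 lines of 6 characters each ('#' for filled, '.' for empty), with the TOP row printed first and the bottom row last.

Drop 1: I rot3 at col 4 lands with bottom-row=0; cleared 0 line(s) (total 0); column heights now [0 0 0 0 4 0], max=4
Drop 2: Z rot0 at col 1 lands with bottom-row=0; cleared 0 line(s) (total 0); column heights now [0 2 2 1 4 0], max=4
Drop 3: I rot2 at col 0 lands with bottom-row=2; cleared 0 line(s) (total 0); column heights now [3 3 3 3 4 0], max=4

Answer: ......
......
......
......
....#.
#####.
.##.#.
..###.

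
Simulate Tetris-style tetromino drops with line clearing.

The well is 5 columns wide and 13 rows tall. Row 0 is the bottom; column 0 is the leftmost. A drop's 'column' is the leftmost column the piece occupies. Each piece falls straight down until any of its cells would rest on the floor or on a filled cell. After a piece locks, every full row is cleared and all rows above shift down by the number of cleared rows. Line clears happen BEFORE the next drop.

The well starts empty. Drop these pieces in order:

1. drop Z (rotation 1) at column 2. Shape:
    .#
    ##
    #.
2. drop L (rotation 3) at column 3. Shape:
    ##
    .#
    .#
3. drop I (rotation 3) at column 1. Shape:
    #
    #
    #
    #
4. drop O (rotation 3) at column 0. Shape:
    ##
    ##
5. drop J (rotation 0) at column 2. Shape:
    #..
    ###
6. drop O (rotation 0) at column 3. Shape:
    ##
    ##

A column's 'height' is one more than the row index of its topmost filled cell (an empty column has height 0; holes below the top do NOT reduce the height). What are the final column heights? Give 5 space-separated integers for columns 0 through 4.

Answer: 0 4 2 5 5

Derivation:
Drop 1: Z rot1 at col 2 lands with bottom-row=0; cleared 0 line(s) (total 0); column heights now [0 0 2 3 0], max=3
Drop 2: L rot3 at col 3 lands with bottom-row=1; cleared 0 line(s) (total 0); column heights now [0 0 2 4 4], max=4
Drop 3: I rot3 at col 1 lands with bottom-row=0; cleared 0 line(s) (total 0); column heights now [0 4 2 4 4], max=4
Drop 4: O rot3 at col 0 lands with bottom-row=4; cleared 0 line(s) (total 0); column heights now [6 6 2 4 4], max=6
Drop 5: J rot0 at col 2 lands with bottom-row=4; cleared 1 line(s) (total 1); column heights now [5 5 5 4 4], max=5
Drop 6: O rot0 at col 3 lands with bottom-row=4; cleared 1 line(s) (total 2); column heights now [0 4 2 5 5], max=5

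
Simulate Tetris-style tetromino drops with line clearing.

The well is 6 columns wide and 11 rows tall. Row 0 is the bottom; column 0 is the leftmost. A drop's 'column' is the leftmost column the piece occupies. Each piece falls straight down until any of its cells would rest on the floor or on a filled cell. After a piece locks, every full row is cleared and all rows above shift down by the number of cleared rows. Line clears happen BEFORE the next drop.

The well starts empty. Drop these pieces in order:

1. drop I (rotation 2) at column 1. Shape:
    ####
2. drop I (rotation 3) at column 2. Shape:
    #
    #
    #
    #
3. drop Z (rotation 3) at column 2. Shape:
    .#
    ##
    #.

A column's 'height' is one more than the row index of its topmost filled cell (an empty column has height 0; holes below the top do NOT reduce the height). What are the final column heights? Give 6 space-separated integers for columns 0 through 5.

Answer: 0 1 7 8 1 0

Derivation:
Drop 1: I rot2 at col 1 lands with bottom-row=0; cleared 0 line(s) (total 0); column heights now [0 1 1 1 1 0], max=1
Drop 2: I rot3 at col 2 lands with bottom-row=1; cleared 0 line(s) (total 0); column heights now [0 1 5 1 1 0], max=5
Drop 3: Z rot3 at col 2 lands with bottom-row=5; cleared 0 line(s) (total 0); column heights now [0 1 7 8 1 0], max=8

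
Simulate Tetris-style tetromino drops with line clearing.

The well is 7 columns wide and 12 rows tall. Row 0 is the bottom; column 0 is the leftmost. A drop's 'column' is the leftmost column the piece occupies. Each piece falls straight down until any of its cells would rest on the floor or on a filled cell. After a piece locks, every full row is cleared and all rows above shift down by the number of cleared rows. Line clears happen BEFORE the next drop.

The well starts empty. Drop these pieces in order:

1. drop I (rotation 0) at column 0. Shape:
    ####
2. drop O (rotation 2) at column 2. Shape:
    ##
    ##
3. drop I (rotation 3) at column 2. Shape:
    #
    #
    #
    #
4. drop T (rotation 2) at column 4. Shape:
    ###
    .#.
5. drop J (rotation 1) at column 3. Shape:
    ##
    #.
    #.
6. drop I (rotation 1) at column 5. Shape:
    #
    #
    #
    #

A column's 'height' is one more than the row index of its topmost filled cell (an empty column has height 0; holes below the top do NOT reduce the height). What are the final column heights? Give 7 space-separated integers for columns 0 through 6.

Drop 1: I rot0 at col 0 lands with bottom-row=0; cleared 0 line(s) (total 0); column heights now [1 1 1 1 0 0 0], max=1
Drop 2: O rot2 at col 2 lands with bottom-row=1; cleared 0 line(s) (total 0); column heights now [1 1 3 3 0 0 0], max=3
Drop 3: I rot3 at col 2 lands with bottom-row=3; cleared 0 line(s) (total 0); column heights now [1 1 7 3 0 0 0], max=7
Drop 4: T rot2 at col 4 lands with bottom-row=0; cleared 0 line(s) (total 0); column heights now [1 1 7 3 2 2 2], max=7
Drop 5: J rot1 at col 3 lands with bottom-row=3; cleared 0 line(s) (total 0); column heights now [1 1 7 6 6 2 2], max=7
Drop 6: I rot1 at col 5 lands with bottom-row=2; cleared 0 line(s) (total 0); column heights now [1 1 7 6 6 6 2], max=7

Answer: 1 1 7 6 6 6 2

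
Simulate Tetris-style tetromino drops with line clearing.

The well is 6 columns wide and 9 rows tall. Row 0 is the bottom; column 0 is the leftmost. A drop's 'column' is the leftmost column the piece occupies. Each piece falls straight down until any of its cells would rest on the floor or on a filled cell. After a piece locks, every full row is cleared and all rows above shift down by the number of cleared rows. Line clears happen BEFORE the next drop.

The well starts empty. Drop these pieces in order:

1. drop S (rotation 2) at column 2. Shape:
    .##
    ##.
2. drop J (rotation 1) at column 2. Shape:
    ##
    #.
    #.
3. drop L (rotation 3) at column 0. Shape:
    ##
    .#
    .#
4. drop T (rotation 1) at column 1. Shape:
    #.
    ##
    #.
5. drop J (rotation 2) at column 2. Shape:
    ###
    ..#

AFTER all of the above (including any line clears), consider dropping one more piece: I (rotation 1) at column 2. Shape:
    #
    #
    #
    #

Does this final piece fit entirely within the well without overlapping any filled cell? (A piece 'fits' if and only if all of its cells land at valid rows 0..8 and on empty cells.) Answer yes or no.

Drop 1: S rot2 at col 2 lands with bottom-row=0; cleared 0 line(s) (total 0); column heights now [0 0 1 2 2 0], max=2
Drop 2: J rot1 at col 2 lands with bottom-row=1; cleared 0 line(s) (total 0); column heights now [0 0 4 4 2 0], max=4
Drop 3: L rot3 at col 0 lands with bottom-row=0; cleared 0 line(s) (total 0); column heights now [3 3 4 4 2 0], max=4
Drop 4: T rot1 at col 1 lands with bottom-row=3; cleared 0 line(s) (total 0); column heights now [3 6 5 4 2 0], max=6
Drop 5: J rot2 at col 2 lands with bottom-row=4; cleared 0 line(s) (total 0); column heights now [3 6 6 6 6 0], max=6
Test piece I rot1 at col 2 (width 1): heights before test = [3 6 6 6 6 0]; fits = False

Answer: no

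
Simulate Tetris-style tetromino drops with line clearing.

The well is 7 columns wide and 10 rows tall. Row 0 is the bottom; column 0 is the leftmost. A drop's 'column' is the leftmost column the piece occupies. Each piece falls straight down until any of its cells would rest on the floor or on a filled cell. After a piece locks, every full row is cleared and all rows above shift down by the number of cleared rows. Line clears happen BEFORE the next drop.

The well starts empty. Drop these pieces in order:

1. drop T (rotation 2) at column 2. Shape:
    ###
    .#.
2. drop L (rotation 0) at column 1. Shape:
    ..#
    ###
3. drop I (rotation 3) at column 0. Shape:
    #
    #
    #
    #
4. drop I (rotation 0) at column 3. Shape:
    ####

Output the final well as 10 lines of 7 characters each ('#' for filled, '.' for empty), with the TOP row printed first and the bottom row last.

Answer: .......
.......
.......
.......
.......
...####
#..#...
####...
#.###..
#..#...

Derivation:
Drop 1: T rot2 at col 2 lands with bottom-row=0; cleared 0 line(s) (total 0); column heights now [0 0 2 2 2 0 0], max=2
Drop 2: L rot0 at col 1 lands with bottom-row=2; cleared 0 line(s) (total 0); column heights now [0 3 3 4 2 0 0], max=4
Drop 3: I rot3 at col 0 lands with bottom-row=0; cleared 0 line(s) (total 0); column heights now [4 3 3 4 2 0 0], max=4
Drop 4: I rot0 at col 3 lands with bottom-row=4; cleared 0 line(s) (total 0); column heights now [4 3 3 5 5 5 5], max=5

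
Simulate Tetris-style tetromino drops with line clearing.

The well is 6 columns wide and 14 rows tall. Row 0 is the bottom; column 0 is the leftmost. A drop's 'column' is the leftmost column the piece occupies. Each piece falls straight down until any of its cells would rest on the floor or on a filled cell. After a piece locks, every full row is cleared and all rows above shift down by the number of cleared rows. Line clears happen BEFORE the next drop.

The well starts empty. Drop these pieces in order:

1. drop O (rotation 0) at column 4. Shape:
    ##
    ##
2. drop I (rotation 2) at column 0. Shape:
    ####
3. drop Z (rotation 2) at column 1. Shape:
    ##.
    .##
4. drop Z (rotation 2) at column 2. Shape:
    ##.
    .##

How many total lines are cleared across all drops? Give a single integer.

Answer: 1

Derivation:
Drop 1: O rot0 at col 4 lands with bottom-row=0; cleared 0 line(s) (total 0); column heights now [0 0 0 0 2 2], max=2
Drop 2: I rot2 at col 0 lands with bottom-row=0; cleared 1 line(s) (total 1); column heights now [0 0 0 0 1 1], max=1
Drop 3: Z rot2 at col 1 lands with bottom-row=0; cleared 0 line(s) (total 1); column heights now [0 2 2 1 1 1], max=2
Drop 4: Z rot2 at col 2 lands with bottom-row=1; cleared 0 line(s) (total 1); column heights now [0 2 3 3 2 1], max=3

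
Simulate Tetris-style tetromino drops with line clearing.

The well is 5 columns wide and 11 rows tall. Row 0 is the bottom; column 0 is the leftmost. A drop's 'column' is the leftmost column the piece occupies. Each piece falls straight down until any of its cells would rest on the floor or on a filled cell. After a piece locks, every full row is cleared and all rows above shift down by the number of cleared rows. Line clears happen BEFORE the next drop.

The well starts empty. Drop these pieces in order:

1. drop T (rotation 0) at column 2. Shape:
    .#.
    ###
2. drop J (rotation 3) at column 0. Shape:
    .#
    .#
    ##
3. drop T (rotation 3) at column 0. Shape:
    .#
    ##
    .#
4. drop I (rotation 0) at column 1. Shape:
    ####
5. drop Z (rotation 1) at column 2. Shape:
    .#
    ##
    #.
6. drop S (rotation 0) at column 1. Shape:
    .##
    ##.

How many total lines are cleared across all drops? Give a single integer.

Answer: 1

Derivation:
Drop 1: T rot0 at col 2 lands with bottom-row=0; cleared 0 line(s) (total 0); column heights now [0 0 1 2 1], max=2
Drop 2: J rot3 at col 0 lands with bottom-row=0; cleared 1 line(s) (total 1); column heights now [0 2 0 1 0], max=2
Drop 3: T rot3 at col 0 lands with bottom-row=2; cleared 0 line(s) (total 1); column heights now [4 5 0 1 0], max=5
Drop 4: I rot0 at col 1 lands with bottom-row=5; cleared 0 line(s) (total 1); column heights now [4 6 6 6 6], max=6
Drop 5: Z rot1 at col 2 lands with bottom-row=6; cleared 0 line(s) (total 1); column heights now [4 6 8 9 6], max=9
Drop 6: S rot0 at col 1 lands with bottom-row=8; cleared 0 line(s) (total 1); column heights now [4 9 10 10 6], max=10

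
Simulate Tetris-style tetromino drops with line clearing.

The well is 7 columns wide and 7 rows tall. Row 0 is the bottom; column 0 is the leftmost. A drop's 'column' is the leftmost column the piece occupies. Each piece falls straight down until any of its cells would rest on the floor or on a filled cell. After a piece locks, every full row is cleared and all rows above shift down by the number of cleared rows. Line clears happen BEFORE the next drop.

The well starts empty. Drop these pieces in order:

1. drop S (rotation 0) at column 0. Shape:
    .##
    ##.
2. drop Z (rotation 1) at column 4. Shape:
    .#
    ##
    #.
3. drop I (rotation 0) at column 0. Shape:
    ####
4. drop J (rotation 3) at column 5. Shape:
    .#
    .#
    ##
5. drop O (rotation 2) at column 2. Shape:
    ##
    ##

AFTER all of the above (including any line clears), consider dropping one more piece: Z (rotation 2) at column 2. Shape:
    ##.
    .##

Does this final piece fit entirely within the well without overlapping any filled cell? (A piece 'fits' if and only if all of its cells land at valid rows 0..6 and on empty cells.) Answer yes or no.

Answer: yes

Derivation:
Drop 1: S rot0 at col 0 lands with bottom-row=0; cleared 0 line(s) (total 0); column heights now [1 2 2 0 0 0 0], max=2
Drop 2: Z rot1 at col 4 lands with bottom-row=0; cleared 0 line(s) (total 0); column heights now [1 2 2 0 2 3 0], max=3
Drop 3: I rot0 at col 0 lands with bottom-row=2; cleared 0 line(s) (total 0); column heights now [3 3 3 3 2 3 0], max=3
Drop 4: J rot3 at col 5 lands with bottom-row=3; cleared 0 line(s) (total 0); column heights now [3 3 3 3 2 4 6], max=6
Drop 5: O rot2 at col 2 lands with bottom-row=3; cleared 0 line(s) (total 0); column heights now [3 3 5 5 2 4 6], max=6
Test piece Z rot2 at col 2 (width 3): heights before test = [3 3 5 5 2 4 6]; fits = True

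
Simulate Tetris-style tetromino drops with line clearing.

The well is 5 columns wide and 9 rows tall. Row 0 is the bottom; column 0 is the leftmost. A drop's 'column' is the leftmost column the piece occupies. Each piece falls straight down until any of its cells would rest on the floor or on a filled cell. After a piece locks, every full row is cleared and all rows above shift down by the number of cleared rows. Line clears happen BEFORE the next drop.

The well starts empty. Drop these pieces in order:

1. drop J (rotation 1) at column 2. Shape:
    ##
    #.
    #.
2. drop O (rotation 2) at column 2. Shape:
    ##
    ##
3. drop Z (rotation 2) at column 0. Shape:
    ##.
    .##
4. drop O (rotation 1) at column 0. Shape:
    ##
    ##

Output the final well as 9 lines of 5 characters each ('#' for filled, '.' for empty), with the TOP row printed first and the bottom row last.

Answer: ##...
##...
##...
.##..
..##.
..##.
..##.
..#..
..#..

Derivation:
Drop 1: J rot1 at col 2 lands with bottom-row=0; cleared 0 line(s) (total 0); column heights now [0 0 3 3 0], max=3
Drop 2: O rot2 at col 2 lands with bottom-row=3; cleared 0 line(s) (total 0); column heights now [0 0 5 5 0], max=5
Drop 3: Z rot2 at col 0 lands with bottom-row=5; cleared 0 line(s) (total 0); column heights now [7 7 6 5 0], max=7
Drop 4: O rot1 at col 0 lands with bottom-row=7; cleared 0 line(s) (total 0); column heights now [9 9 6 5 0], max=9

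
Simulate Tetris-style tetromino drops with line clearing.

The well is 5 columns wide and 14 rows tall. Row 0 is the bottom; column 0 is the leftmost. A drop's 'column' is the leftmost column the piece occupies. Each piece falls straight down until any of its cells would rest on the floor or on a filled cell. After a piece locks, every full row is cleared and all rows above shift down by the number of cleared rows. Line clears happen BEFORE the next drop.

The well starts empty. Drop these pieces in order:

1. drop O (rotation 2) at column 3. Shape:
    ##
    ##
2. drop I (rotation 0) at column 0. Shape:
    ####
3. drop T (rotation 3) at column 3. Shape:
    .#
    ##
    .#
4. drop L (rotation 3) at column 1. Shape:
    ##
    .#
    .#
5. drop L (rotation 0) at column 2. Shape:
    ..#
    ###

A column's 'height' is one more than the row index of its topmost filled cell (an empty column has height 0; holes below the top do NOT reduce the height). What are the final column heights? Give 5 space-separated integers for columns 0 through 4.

Answer: 0 3 5 5 6

Derivation:
Drop 1: O rot2 at col 3 lands with bottom-row=0; cleared 0 line(s) (total 0); column heights now [0 0 0 2 2], max=2
Drop 2: I rot0 at col 0 lands with bottom-row=2; cleared 0 line(s) (total 0); column heights now [3 3 3 3 2], max=3
Drop 3: T rot3 at col 3 lands with bottom-row=2; cleared 1 line(s) (total 1); column heights now [0 0 0 3 4], max=4
Drop 4: L rot3 at col 1 lands with bottom-row=0; cleared 0 line(s) (total 1); column heights now [0 3 3 3 4], max=4
Drop 5: L rot0 at col 2 lands with bottom-row=4; cleared 0 line(s) (total 1); column heights now [0 3 5 5 6], max=6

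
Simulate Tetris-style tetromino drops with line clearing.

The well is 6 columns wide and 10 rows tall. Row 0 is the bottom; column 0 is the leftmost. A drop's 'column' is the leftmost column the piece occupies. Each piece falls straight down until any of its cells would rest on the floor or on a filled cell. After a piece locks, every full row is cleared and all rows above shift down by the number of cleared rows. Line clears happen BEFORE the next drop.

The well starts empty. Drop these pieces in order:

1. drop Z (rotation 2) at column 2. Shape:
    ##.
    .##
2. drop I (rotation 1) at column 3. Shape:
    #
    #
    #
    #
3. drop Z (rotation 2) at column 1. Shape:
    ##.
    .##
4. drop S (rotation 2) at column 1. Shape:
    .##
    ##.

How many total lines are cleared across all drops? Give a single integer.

Drop 1: Z rot2 at col 2 lands with bottom-row=0; cleared 0 line(s) (total 0); column heights now [0 0 2 2 1 0], max=2
Drop 2: I rot1 at col 3 lands with bottom-row=2; cleared 0 line(s) (total 0); column heights now [0 0 2 6 1 0], max=6
Drop 3: Z rot2 at col 1 lands with bottom-row=6; cleared 0 line(s) (total 0); column heights now [0 8 8 7 1 0], max=8
Drop 4: S rot2 at col 1 lands with bottom-row=8; cleared 0 line(s) (total 0); column heights now [0 9 10 10 1 0], max=10

Answer: 0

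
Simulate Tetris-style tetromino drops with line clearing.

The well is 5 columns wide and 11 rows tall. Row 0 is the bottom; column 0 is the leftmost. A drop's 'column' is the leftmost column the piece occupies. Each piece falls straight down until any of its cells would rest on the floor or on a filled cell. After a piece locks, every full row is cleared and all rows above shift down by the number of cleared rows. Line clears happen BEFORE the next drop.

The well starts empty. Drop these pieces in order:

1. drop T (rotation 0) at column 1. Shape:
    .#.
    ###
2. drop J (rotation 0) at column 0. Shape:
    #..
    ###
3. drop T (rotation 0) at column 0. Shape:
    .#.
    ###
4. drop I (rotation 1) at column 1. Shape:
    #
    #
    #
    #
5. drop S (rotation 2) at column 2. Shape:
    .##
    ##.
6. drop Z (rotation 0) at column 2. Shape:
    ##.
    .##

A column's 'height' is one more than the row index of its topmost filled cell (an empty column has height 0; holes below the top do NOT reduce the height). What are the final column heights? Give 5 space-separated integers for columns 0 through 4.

Answer: 5 10 9 9 8

Derivation:
Drop 1: T rot0 at col 1 lands with bottom-row=0; cleared 0 line(s) (total 0); column heights now [0 1 2 1 0], max=2
Drop 2: J rot0 at col 0 lands with bottom-row=2; cleared 0 line(s) (total 0); column heights now [4 3 3 1 0], max=4
Drop 3: T rot0 at col 0 lands with bottom-row=4; cleared 0 line(s) (total 0); column heights now [5 6 5 1 0], max=6
Drop 4: I rot1 at col 1 lands with bottom-row=6; cleared 0 line(s) (total 0); column heights now [5 10 5 1 0], max=10
Drop 5: S rot2 at col 2 lands with bottom-row=5; cleared 0 line(s) (total 0); column heights now [5 10 6 7 7], max=10
Drop 6: Z rot0 at col 2 lands with bottom-row=7; cleared 0 line(s) (total 0); column heights now [5 10 9 9 8], max=10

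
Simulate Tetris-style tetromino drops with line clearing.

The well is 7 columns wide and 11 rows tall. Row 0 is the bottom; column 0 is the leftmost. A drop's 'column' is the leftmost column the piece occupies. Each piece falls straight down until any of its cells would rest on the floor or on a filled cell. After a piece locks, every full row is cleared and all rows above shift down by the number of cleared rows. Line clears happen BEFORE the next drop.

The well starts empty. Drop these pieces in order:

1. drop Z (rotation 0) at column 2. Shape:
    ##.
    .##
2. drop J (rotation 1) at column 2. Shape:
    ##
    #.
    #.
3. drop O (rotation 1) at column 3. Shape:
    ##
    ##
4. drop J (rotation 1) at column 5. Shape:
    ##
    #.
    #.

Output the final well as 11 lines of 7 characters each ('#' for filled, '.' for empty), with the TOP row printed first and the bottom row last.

Answer: .......
.......
.......
.......
...##..
...##..
..##...
..#....
..#..##
..##.#.
...###.

Derivation:
Drop 1: Z rot0 at col 2 lands with bottom-row=0; cleared 0 line(s) (total 0); column heights now [0 0 2 2 1 0 0], max=2
Drop 2: J rot1 at col 2 lands with bottom-row=2; cleared 0 line(s) (total 0); column heights now [0 0 5 5 1 0 0], max=5
Drop 3: O rot1 at col 3 lands with bottom-row=5; cleared 0 line(s) (total 0); column heights now [0 0 5 7 7 0 0], max=7
Drop 4: J rot1 at col 5 lands with bottom-row=0; cleared 0 line(s) (total 0); column heights now [0 0 5 7 7 3 3], max=7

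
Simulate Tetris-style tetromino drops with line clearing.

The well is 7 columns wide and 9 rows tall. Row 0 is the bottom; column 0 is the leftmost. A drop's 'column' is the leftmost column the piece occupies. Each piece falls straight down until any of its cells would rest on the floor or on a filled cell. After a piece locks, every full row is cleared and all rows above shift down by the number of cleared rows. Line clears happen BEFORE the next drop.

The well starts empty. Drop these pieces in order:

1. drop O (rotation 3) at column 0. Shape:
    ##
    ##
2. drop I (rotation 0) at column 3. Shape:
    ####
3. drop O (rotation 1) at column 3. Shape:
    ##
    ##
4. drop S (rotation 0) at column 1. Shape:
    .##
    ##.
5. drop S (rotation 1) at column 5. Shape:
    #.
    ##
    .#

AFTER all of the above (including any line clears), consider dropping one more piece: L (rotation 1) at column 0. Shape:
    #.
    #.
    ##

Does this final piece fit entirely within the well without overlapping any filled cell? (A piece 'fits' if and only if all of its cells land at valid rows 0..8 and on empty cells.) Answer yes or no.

Answer: yes

Derivation:
Drop 1: O rot3 at col 0 lands with bottom-row=0; cleared 0 line(s) (total 0); column heights now [2 2 0 0 0 0 0], max=2
Drop 2: I rot0 at col 3 lands with bottom-row=0; cleared 0 line(s) (total 0); column heights now [2 2 0 1 1 1 1], max=2
Drop 3: O rot1 at col 3 lands with bottom-row=1; cleared 0 line(s) (total 0); column heights now [2 2 0 3 3 1 1], max=3
Drop 4: S rot0 at col 1 lands with bottom-row=2; cleared 0 line(s) (total 0); column heights now [2 3 4 4 3 1 1], max=4
Drop 5: S rot1 at col 5 lands with bottom-row=1; cleared 0 line(s) (total 0); column heights now [2 3 4 4 3 4 3], max=4
Test piece L rot1 at col 0 (width 2): heights before test = [2 3 4 4 3 4 3]; fits = True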